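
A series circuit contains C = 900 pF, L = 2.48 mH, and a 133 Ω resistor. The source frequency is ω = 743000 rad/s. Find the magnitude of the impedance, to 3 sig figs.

X_L = ωL = 1840 Ω
X_C = 1/(ωC) = 1500 Ω
Net reactance X = X_L − X_C = 347 Ω
Z = 133 + j347 Ω
|Z| = √(133² + 347²) = 372 Ω

372 Ω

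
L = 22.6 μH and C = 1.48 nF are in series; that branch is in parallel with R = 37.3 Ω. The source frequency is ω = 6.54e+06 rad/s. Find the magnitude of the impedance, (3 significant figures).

28.6 Ω

X_L = ωL = 148 Ω
X_C = 1/(ωC) = 103 Ω
Branch 1: Z₁ = R = 37.3 Ω
Branch 2 (series LC): Z₂ = j(X_L − X_C) = j44.5 Ω
Parallel: Z = Z₁Z₂/(Z₁+Z₂), |Z| = 28.6 Ω, ∠Z = 40.0°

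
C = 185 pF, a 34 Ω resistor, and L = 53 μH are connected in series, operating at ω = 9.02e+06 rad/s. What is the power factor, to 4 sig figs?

X_L = ωL = 478.1 Ω
X_C = 1/(ωC) = 599.3 Ω
Net reactance X = X_L − X_C = -121.2 Ω
Z = 34.00 − j121.2 Ω
|Z| = √(34.00² + 121.2²) = 125.9 Ω
∠Z = arctan(-121.2/34.00) = -74.33°
cos φ = cos(-74.33°) = 0.2701

0.2701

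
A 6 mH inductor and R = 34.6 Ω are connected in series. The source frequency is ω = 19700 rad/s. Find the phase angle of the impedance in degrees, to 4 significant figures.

73.68°

X_L = ωL = 118.2 Ω
Z = 34.60 + j118.2 Ω
|Z| = √(34.60² + 118.2²) = 123.2 Ω
∠Z = arctan(118.2/34.60) = 73.68°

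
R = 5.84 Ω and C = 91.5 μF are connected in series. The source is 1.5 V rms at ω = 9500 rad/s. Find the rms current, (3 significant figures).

X_C = 1/(ωC) = 1.15 Ω
Z = 5.84 − j1.15 Ω
|Z| = √(5.84² + 1.15²) = 5.95 Ω
I = V/|Z| = 1.5/5.95 = 252 mA

252 mA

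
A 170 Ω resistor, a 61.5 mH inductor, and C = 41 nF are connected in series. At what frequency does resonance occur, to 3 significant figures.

ω₀ = 1/√(LC) = 1/√(0.0615 × 4.1e-08) = 19910 rad/s
f₀ = ω₀/(2π) = 3.17 kHz

3.17 kHz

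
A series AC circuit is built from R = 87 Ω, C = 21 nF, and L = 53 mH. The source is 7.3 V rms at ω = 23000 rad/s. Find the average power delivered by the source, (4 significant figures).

X_L = ωL = 1219 Ω
X_C = 1/(ωC) = 2070 Ω
Net reactance X = X_L − X_C = -851.4 Ω
Z = 87.00 − j851.4 Ω
|Z| = √(87.00² + 851.4²) = 855.8 Ω
∠Z = arctan(-851.4/87.00) = -84.17°
I = V/|Z| = 8.530 mA
P = VI cos φ = 7.3 × 0.008530 × cos(-84.17°) = 6.330 mW

6.330 mW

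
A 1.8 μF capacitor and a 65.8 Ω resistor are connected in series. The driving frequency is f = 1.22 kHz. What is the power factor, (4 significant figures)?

ω = 2πf = 7665 rad/s
X_C = 1/(ωC) = 72.47 Ω
Z = 65.80 − j72.47 Ω
|Z| = √(65.80² + 72.47²) = 97.89 Ω
∠Z = arctan(-72.47/65.80) = -47.76°
cos φ = cos(-47.76°) = 0.6722

0.6722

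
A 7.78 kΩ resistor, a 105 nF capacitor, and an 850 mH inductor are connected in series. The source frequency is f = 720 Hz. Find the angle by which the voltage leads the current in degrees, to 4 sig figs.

12.61°

ω = 2πf = 4524 rad/s
X_L = ωL = 3845 Ω
X_C = 1/(ωC) = 2105 Ω
Net reactance X = X_L − X_C = 1740 Ω
Z = 7780 + j1740 Ω
|Z| = √(7780² + 1740²) = 7972 Ω
∠Z = arctan(1740/7780) = 12.61°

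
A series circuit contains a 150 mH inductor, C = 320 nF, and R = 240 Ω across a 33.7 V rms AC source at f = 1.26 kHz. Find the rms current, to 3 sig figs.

ω = 2πf = 7917 rad/s
X_L = ωL = 1190 Ω
X_C = 1/(ωC) = 395 Ω
Net reactance X = X_L − X_C = 793 Ω
Z = 240 + j793 Ω
|Z| = √(240² + 793²) = 828 Ω
I = V/|Z| = 33.7/828 = 40.7 mA

40.7 mA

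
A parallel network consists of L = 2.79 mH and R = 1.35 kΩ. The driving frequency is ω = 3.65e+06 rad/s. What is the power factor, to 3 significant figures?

0.991

X_L = ωL = 10200 Ω
Parallel: admittances add. Y = 1/R + 1/(jωL)
Y = (0.000741 − j9.82e-05) S
|Y| = 0.000747 S → |Z| = 1/|Y| = 1340 Ω, ∠Z = −∠Y = 7.55°
cos φ = cos(7.55°) = 0.991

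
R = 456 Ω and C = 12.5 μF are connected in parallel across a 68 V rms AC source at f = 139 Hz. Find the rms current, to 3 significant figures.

757 mA

ω = 2πf = 873.4 rad/s
X_C = 1/(ωC) = 91.6 Ω
Parallel: admittances add. Y = 1/R + jωC
Y = (0.00219 + j0.0109) S
|Y| = 0.0111 S → |Z| = 1/|Y| = 89.8 Ω, ∠Z = −∠Y = -78.6°
I = V/|Z| = 68/89.8 = 757 mA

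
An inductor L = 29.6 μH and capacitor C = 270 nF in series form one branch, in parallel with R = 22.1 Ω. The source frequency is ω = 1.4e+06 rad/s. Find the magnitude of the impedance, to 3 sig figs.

X_L = ωL = 41.4 Ω
X_C = 1/(ωC) = 2.65 Ω
Branch 1: Z₁ = R = 22.1 Ω
Branch 2 (series LC): Z₂ = j(X_L − X_C) = j38.8 Ω
Parallel: Z = Z₁Z₂/(Z₁+Z₂), |Z| = 19.2 Ω, ∠Z = 29.7°

19.2 Ω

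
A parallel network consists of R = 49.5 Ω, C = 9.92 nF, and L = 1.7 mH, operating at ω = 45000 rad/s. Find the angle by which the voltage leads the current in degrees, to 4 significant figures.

32.00°

X_L = ωL = 76.50 Ω
X_C = 1/(ωC) = 2240 Ω
Parallel: admittances add. Y = 1/R + 1/(jωL) + jωC
Y = (0.02020 − j0.01263) S
|Y| = 0.02382 S → |Z| = 1/|Y| = 41.98 Ω, ∠Z = −∠Y = 32.00°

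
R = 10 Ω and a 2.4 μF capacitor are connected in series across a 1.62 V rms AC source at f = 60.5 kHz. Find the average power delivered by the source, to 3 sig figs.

ω = 2πf = 380100 rad/s
X_C = 1/(ωC) = 1.10 Ω
Z = 10.0 − j1.10 Ω
|Z| = √(10.0² + 1.10²) = 10.1 Ω
∠Z = arctan(-1.10/10.0) = -6.26°
I = V/|Z| = 161 mA
P = VI cos φ = 1.62 × 0.161 × cos(-6.26°) = 259 mW

259 mW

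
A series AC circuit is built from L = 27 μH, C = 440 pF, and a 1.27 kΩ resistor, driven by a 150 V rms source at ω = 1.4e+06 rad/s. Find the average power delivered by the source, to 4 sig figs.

X_L = ωL = 37.80 Ω
X_C = 1/(ωC) = 1623 Ω
Net reactance X = X_L − X_C = -1586 Ω
Z = 1270 − j1586 Ω
|Z| = √(1270² + 1586²) = 2031 Ω
∠Z = arctan(-1586/1270) = -51.31°
I = V/|Z| = 73.84 mA
P = VI cos φ = 150 × 0.07384 × cos(-51.31°) = 6.924 W

6.924 W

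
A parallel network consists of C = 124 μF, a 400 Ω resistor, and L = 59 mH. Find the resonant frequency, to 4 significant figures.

ω₀ = 1/√(LC) = 1/√(0.059 × 0.000124) = 369.7 rad/s
f₀ = ω₀/(2π) = 58.84 Hz

58.84 Hz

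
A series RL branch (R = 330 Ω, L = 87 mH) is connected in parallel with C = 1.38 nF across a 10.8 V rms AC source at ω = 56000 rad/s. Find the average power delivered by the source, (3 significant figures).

1.61 mW

X_L = ωL = 4870 Ω
X_C = 1/(ωC) = 12900 Ω
Branch 1 (R+jX_L): Z₁ = 330 + j4870 Ω, |Z₁| = 4880 Ω
Branch 2 (−jX_C): Z₂ = −j12900 Ω
Parallel: Z = Z₁Z₂/(Z₁+Z₂), |Z| = 7830 Ω, ∠Z = 83.8°
I = V/|Z| = 1.38 mA
P = VI cos φ = 10.8 × 0.00138 × cos(83.8°) = 1.61 mW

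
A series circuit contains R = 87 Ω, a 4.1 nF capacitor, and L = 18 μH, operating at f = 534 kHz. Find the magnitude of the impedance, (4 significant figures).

ω = 2πf = 3.355e+06 rad/s
X_L = ωL = 60.39 Ω
X_C = 1/(ωC) = 72.69 Ω
Net reactance X = X_L − X_C = -12.30 Ω
Z = 87.00 − j12.30 Ω
|Z| = √(87.00² + 12.30²) = 87.87 Ω

87.87 Ω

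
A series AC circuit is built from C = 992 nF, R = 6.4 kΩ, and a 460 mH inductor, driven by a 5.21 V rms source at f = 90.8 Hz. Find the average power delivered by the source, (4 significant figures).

4.019 mW

ω = 2πf = 570.5 rad/s
X_L = ωL = 262.4 Ω
X_C = 1/(ωC) = 1767 Ω
Net reactance X = X_L − X_C = -1505 Ω
Z = 6400 − j1505 Ω
|Z| = √(6400² + 1505²) = 6574 Ω
∠Z = arctan(-1505/6400) = -13.23°
I = V/|Z| = 792.5 μA
P = VI cos φ = 5.21 × 0.0007925 × cos(-13.23°) = 4.019 mW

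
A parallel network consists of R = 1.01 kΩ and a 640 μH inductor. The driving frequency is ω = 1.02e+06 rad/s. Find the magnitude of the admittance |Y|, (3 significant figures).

X_L = ωL = 653 Ω
Parallel: admittances add. Y = 1/R + 1/(jωL)
Y = (0.000990 − j0.00153) S
|Y| = 0.00182 S → |Z| = 1/|Y| = 548 Ω, ∠Z = −∠Y = 57.1°

1.82 mS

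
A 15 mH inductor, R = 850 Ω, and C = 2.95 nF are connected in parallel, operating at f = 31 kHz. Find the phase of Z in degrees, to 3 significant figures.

-11.2°

ω = 2πf = 194800 rad/s
X_L = ωL = 2920 Ω
X_C = 1/(ωC) = 1740 Ω
Parallel: admittances add. Y = 1/R + 1/(jωL) + jωC
Y = (0.00118 + j0.000232) S
|Y| = 0.00120 S → |Z| = 1/|Y| = 834 Ω, ∠Z = −∠Y = -11.2°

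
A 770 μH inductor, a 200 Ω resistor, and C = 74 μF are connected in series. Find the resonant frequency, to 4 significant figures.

666.7 Hz

ω₀ = 1/√(LC) = 1/√(0.00077 × 7.4e-05) = 4189 rad/s
f₀ = ω₀/(2π) = 666.7 Hz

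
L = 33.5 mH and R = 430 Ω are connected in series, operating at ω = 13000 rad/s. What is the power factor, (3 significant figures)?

X_L = ωL = 436 Ω
Z = 430 + j436 Ω
|Z| = √(430² + 436²) = 612 Ω
∠Z = arctan(436/430) = 45.4°
cos φ = cos(45.4°) = 0.703

0.703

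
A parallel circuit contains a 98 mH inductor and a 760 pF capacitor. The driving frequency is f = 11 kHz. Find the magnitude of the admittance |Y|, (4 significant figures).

95.11 μS

ω = 2πf = 69120 rad/s
X_L = ωL = 6773 Ω
X_C = 1/(ωC) = 19040 Ω
Parallel: admittances add. Y = 1/(jωL) + jωC
Y = (0 − j9.511e-05) S
|Y| = 9.511e-05 S → |Z| = 1/|Y| = 10510 Ω, ∠Z = −∠Y = 90.00°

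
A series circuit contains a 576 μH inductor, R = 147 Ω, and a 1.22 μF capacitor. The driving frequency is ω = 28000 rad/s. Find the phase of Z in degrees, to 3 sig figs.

-5.11°

X_L = ωL = 16.1 Ω
X_C = 1/(ωC) = 29.3 Ω
Net reactance X = X_L − X_C = -13.1 Ω
Z = 147 − j13.1 Ω
|Z| = √(147² + 13.1²) = 148 Ω
∠Z = arctan(-13.1/147) = -5.11°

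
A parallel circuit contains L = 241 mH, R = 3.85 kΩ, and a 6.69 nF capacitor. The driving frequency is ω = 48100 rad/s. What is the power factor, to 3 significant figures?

0.741

X_L = ωL = 11600 Ω
X_C = 1/(ωC) = 3110 Ω
Parallel: admittances add. Y = 1/R + 1/(jωL) + jωC
Y = (0.000260 + j0.000236) S
|Y| = 0.000351 S → |Z| = 1/|Y| = 2850 Ω, ∠Z = −∠Y = -42.2°
cos φ = cos(-42.2°) = 0.741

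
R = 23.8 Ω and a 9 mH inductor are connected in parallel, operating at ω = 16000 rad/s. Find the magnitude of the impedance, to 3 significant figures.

23.5 Ω

X_L = ωL = 144 Ω
Parallel: admittances add. Y = 1/R + 1/(jωL)
Y = (0.0420 − j0.00694) S
|Y| = 0.0426 S → |Z| = 1/|Y| = 23.5 Ω, ∠Z = −∠Y = 9.38°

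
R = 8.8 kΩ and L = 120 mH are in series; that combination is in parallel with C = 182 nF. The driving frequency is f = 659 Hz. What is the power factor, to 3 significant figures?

0.150

ω = 2πf = 4141 rad/s
X_L = ωL = 497 Ω
X_C = 1/(ωC) = 1330 Ω
Branch 1 (R+jX_L): Z₁ = 8800 + j497 Ω, |Z₁| = 8810 Ω
Branch 2 (−jX_C): Z₂ = −j1330 Ω
Parallel: Z = Z₁Z₂/(Z₁+Z₂), |Z| = 1320 Ω, ∠Z = -81.4°
cos φ = cos(-81.4°) = 0.150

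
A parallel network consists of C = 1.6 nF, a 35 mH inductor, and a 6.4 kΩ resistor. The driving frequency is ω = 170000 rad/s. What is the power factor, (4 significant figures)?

X_L = ωL = 5950 Ω
X_C = 1/(ωC) = 3676 Ω
Parallel: admittances add. Y = 1/R + 1/(jωL) + jωC
Y = (0.0001563 + j0.0001039) S
|Y| = 0.0001877 S → |Z| = 1/|Y| = 5329 Ω, ∠Z = −∠Y = -33.63°
cos φ = cos(-33.63°) = 0.8326

0.8326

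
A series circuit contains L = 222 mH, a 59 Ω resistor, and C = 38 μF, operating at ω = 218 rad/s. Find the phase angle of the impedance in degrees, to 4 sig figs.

X_L = ωL = 48.40 Ω
X_C = 1/(ωC) = 120.7 Ω
Net reactance X = X_L − X_C = -72.32 Ω
Z = 59.00 − j72.32 Ω
|Z| = √(59.00² + 72.32²) = 93.33 Ω
∠Z = arctan(-72.32/59.00) = -50.79°

-50.79°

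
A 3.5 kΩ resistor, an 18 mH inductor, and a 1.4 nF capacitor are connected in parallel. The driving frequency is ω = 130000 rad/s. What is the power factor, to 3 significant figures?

X_L = ωL = 2340 Ω
X_C = 1/(ωC) = 5490 Ω
Parallel: admittances add. Y = 1/R + 1/(jωL) + jωC
Y = (0.000286 − j0.000245) S
|Y| = 0.000377 S → |Z| = 1/|Y| = 2660 Ω, ∠Z = −∠Y = 40.7°
cos φ = cos(40.7°) = 0.759

0.759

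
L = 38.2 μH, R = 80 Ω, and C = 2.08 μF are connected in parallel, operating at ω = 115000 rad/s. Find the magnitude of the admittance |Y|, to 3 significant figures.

X_L = ωL = 4.39 Ω
X_C = 1/(ωC) = 4.18 Ω
Parallel: admittances add. Y = 1/R + 1/(jωL) + jωC
Y = (0.0125 + j0.0116) S
|Y| = 0.0170 S → |Z| = 1/|Y| = 58.7 Ω, ∠Z = −∠Y = -42.8°

17.0 mS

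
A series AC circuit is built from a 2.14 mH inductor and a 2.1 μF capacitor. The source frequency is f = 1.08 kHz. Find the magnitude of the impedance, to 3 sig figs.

ω = 2πf = 6786 rad/s
X_L = ωL = 14.5 Ω
X_C = 1/(ωC) = 70.2 Ω
Net reactance X = X_L − X_C = -55.7 Ω
Z = − j55.7 Ω
|Z| = √(0² + 55.7²) = 55.7 Ω

55.7 Ω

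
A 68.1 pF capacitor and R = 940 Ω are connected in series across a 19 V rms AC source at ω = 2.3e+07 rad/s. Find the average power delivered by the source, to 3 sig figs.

263 mW

X_C = 1/(ωC) = 638 Ω
Z = 940 − j638 Ω
|Z| = √(940² + 638²) = 1140 Ω
∠Z = arctan(-638/940) = -34.2°
I = V/|Z| = 16.7 mA
P = VI cos φ = 19 × 0.0167 × cos(-34.2°) = 263 mW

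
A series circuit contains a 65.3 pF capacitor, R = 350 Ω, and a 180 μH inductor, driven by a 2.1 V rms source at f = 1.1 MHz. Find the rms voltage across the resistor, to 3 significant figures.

ω = 2πf = 6.912e+06 rad/s
X_L = ωL = 1240 Ω
X_C = 1/(ωC) = 2220 Ω
Net reactance X = X_L − X_C = -972 Ω
Z = 350 − j972 Ω
|Z| = √(350² + 972²) = 1030 Ω
I = V/|Z| = 2.03 mA
V_R = I·|Z_R| = 0.00203 × 350 = 0.712 V

0.712 V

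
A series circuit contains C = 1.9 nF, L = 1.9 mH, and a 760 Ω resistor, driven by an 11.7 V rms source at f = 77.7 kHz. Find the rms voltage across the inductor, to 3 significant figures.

14.0 V

ω = 2πf = 488200 rad/s
X_L = ωL = 928 Ω
X_C = 1/(ωC) = 1080 Ω
Net reactance X = X_L − X_C = -150 Ω
Z = 760 − j150 Ω
|Z| = √(760² + 150²) = 775 Ω
I = V/|Z| = 15.1 mA
V_L = I·|Z_L| = 0.0151 × 928 = 14.0 V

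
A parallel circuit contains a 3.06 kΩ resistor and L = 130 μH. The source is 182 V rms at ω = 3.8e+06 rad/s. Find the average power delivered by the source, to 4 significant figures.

X_L = ωL = 494.0 Ω
Parallel: admittances add. Y = 1/R + 1/(jωL)
Y = (0.0003268 − j0.002024) S
|Y| = 0.002051 S → |Z| = 1/|Y| = 487.7 Ω, ∠Z = −∠Y = 80.83°
I = V/|Z| = 373.2 mA
P = VI cos φ = 182 × 0.3732 × cos(80.83°) = 10.82 W

10.82 W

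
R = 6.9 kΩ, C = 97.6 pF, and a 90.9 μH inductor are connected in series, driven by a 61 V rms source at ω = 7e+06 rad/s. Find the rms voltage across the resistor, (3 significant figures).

X_L = ωL = 636 Ω
X_C = 1/(ωC) = 1460 Ω
Net reactance X = X_L − X_C = -827 Ω
Z = 6900 − j827 Ω
|Z| = √(6900² + 827²) = 6950 Ω
I = V/|Z| = 8.78 mA
V_R = I·|Z_R| = 0.00878 × 6900 = 60.6 V

60.6 V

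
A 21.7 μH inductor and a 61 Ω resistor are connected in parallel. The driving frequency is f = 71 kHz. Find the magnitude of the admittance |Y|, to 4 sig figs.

ω = 2πf = 446100 rad/s
X_L = ωL = 9.681 Ω
Parallel: admittances add. Y = 1/R + 1/(jωL)
Y = (0.01639 − j0.1033) S
|Y| = 0.1046 S → |Z| = 1/|Y| = 9.561 Ω, ∠Z = −∠Y = 80.98°

104.6 mS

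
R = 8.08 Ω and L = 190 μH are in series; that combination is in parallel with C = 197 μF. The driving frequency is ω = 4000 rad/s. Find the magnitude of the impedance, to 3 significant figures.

X_L = ωL = 0.760 Ω
X_C = 1/(ωC) = 1.27 Ω
Branch 1 (R+jX_L): Z₁ = 8.08 + j0.760 Ω, |Z₁| = 8.12 Ω
Branch 2 (−jX_C): Z₂ = −j1.27 Ω
Parallel: Z = Z₁Z₂/(Z₁+Z₂), |Z| = 1.27 Ω, ∠Z = -81.0°

1.27 Ω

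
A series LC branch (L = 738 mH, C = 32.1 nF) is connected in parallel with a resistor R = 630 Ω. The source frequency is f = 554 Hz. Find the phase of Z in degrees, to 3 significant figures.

ω = 2πf = 3481 rad/s
X_L = ωL = 2570 Ω
X_C = 1/(ωC) = 8950 Ω
Branch 1: Z₁ = R = 630 Ω
Branch 2 (series LC): Z₂ = j(X_L − X_C) = −j6380 Ω
Parallel: Z = Z₁Z₂/(Z₁+Z₂), |Z| = 627 Ω, ∠Z = -5.64°

-5.64°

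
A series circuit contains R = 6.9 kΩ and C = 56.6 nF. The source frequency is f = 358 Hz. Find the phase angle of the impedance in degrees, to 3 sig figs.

-48.7°

ω = 2πf = 2249 rad/s
X_C = 1/(ωC) = 7850 Ω
Z = 6900 − j7850 Ω
|Z| = √(6900² + 7850²) = 10500 Ω
∠Z = arctan(-7850/6900) = -48.7°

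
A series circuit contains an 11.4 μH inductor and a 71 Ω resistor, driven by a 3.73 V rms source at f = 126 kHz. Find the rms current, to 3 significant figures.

ω = 2πf = 791700 rad/s
X_L = ωL = 9.03 Ω
Z = 71.0 + j9.03 Ω
|Z| = √(71.0² + 9.03²) = 71.6 Ω
I = V/|Z| = 3.73/71.6 = 52.1 mA

52.1 mA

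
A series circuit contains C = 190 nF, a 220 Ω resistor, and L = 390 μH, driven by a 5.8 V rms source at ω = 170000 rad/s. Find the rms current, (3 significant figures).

X_L = ωL = 66.3 Ω
X_C = 1/(ωC) = 31.0 Ω
Net reactance X = X_L − X_C = 35.3 Ω
Z = 220 + j35.3 Ω
|Z| = √(220² + 35.3²) = 223 Ω
I = V/|Z| = 5.8/223 = 26.0 mA

26.0 mA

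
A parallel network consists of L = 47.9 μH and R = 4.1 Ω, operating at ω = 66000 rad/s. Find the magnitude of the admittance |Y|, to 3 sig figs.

399 mS

X_L = ωL = 3.16 Ω
Parallel: admittances add. Y = 1/R + 1/(jωL)
Y = (0.244 − j0.316) S
|Y| = 0.399 S → |Z| = 1/|Y| = 2.50 Ω, ∠Z = −∠Y = 52.4°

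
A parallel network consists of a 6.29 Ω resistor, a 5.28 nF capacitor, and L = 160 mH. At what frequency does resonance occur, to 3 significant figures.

ω₀ = 1/√(LC) = 1/√(0.16 × 5.28e-09) = 34410 rad/s
f₀ = ω₀/(2π) = 5.48 kHz

5.48 kHz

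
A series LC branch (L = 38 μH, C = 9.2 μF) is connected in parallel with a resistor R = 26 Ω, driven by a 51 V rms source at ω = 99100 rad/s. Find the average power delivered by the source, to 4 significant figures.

100.0 W

X_L = ωL = 3.766 Ω
X_C = 1/(ωC) = 1.097 Ω
Branch 1: Z₁ = R = 26.00 Ω
Branch 2 (series LC): Z₂ = j(X_L − X_C) = j2.669 Ω
Parallel: Z = Z₁Z₂/(Z₁+Z₂), |Z| = 2.655 Ω, ∠Z = 84.14°
I = V/|Z| = 19.21 A
P = VI cos φ = 51 × 19.21 × cos(84.14°) = 100.0 W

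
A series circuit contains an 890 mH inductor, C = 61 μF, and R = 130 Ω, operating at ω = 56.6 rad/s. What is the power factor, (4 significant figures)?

0.4774

X_L = ωL = 50.37 Ω
X_C = 1/(ωC) = 289.6 Ω
Net reactance X = X_L − X_C = -239.3 Ω
Z = 130.0 − j239.3 Ω
|Z| = √(130.0² + 239.3²) = 272.3 Ω
∠Z = arctan(-239.3/130.0) = -61.48°
cos φ = cos(-61.48°) = 0.4774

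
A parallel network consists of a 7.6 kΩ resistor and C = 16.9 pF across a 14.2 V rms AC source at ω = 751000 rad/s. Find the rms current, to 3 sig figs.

X_C = 1/(ωC) = 78800 Ω
Parallel: admittances add. Y = 1/R + jωC
Y = (0.000132 + j1.27e-05) S
|Y| = 0.000132 S → |Z| = 1/|Y| = 7560 Ω, ∠Z = −∠Y = -5.51°
I = V/|Z| = 14.2/7560 = 1.88 mA

1.88 mA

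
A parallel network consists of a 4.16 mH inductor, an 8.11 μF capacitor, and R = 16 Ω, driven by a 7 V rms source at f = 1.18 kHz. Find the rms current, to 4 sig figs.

ω = 2πf = 7414 rad/s
X_L = ωL = 30.84 Ω
X_C = 1/(ωC) = 16.63 Ω
Parallel: admittances add. Y = 1/R + 1/(jωL) + jωC
Y = (0.06250 + j0.02771) S
|Y| = 0.06837 S → |Z| = 1/|Y| = 14.63 Ω, ∠Z = −∠Y = -23.91°
I = V/|Z| = 7/14.63 = 478.6 mA

478.6 mA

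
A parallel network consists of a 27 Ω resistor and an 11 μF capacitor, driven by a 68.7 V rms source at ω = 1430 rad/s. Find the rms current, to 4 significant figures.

2.764 A

X_C = 1/(ωC) = 63.57 Ω
Parallel: admittances add. Y = 1/R + jωC
Y = (0.03704 + j0.01573) S
|Y| = 0.04024 S → |Z| = 1/|Y| = 24.85 Ω, ∠Z = −∠Y = -23.01°
I = V/|Z| = 68.7/24.85 = 2.764 A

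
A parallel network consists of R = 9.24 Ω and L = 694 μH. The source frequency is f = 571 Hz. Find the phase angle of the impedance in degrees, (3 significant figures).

74.9°

ω = 2πf = 3588 rad/s
X_L = ωL = 2.49 Ω
Parallel: admittances add. Y = 1/R + 1/(jωL)
Y = (0.108 − j0.402) S
|Y| = 0.416 S → |Z| = 1/|Y| = 2.40 Ω, ∠Z = −∠Y = 74.9°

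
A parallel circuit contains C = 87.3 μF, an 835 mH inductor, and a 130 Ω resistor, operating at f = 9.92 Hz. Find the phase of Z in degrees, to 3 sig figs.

60.8°

ω = 2πf = 62.33 rad/s
X_L = ωL = 52.0 Ω
X_C = 1/(ωC) = 184 Ω
Parallel: admittances add. Y = 1/R + 1/(jωL) + jωC
Y = (0.00769 − j0.0138) S
|Y| = 0.0158 S → |Z| = 1/|Y| = 63.4 Ω, ∠Z = −∠Y = 60.8°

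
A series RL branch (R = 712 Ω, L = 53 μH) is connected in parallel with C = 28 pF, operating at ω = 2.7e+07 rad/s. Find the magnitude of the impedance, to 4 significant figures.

2936 Ω

X_L = ωL = 1431 Ω
X_C = 1/(ωC) = 1323 Ω
Branch 1 (R+jX_L): Z₁ = 712.0 + j1431 Ω, |Z₁| = 1598 Ω
Branch 2 (−jX_C): Z₂ = −j1323 Ω
Parallel: Z = Z₁Z₂/(Z₁+Z₂), |Z| = 2936 Ω, ∠Z = -35.10°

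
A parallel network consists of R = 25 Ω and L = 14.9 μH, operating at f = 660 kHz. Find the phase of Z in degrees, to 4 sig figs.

ω = 2πf = 4.147e+06 rad/s
X_L = ωL = 61.79 Ω
Parallel: admittances add. Y = 1/R + 1/(jωL)
Y = (0.04000 − j0.01618) S
|Y| = 0.04315 S → |Z| = 1/|Y| = 23.17 Ω, ∠Z = −∠Y = 22.03°

22.03°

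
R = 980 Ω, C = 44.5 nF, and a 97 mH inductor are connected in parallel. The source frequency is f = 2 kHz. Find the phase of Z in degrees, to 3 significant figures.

ω = 2πf = 12570 rad/s
X_L = ωL = 1220 Ω
X_C = 1/(ωC) = 1790 Ω
Parallel: admittances add. Y = 1/R + 1/(jωL) + jωC
Y = (0.00102 − j0.000261) S
|Y| = 0.00105 S → |Z| = 1/|Y| = 949 Ω, ∠Z = −∠Y = 14.4°

14.4°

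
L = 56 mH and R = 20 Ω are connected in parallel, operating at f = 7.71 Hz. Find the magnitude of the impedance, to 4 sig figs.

ω = 2πf = 48.44 rad/s
X_L = ωL = 2.713 Ω
Parallel: admittances add. Y = 1/R + 1/(jωL)
Y = (0.05000 − j0.3686) S
|Y| = 0.3720 S → |Z| = 1/|Y| = 2.688 Ω, ∠Z = −∠Y = 82.28°

2.688 Ω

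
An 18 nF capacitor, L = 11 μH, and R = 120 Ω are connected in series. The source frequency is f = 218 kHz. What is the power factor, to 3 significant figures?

0.978

ω = 2πf = 1.37e+06 rad/s
X_L = ωL = 15.1 Ω
X_C = 1/(ωC) = 40.6 Ω
Net reactance X = X_L − X_C = -25.5 Ω
Z = 120 − j25.5 Ω
|Z| = √(120² + 25.5²) = 123 Ω
∠Z = arctan(-25.5/120) = -12.0°
cos φ = cos(-12.0°) = 0.978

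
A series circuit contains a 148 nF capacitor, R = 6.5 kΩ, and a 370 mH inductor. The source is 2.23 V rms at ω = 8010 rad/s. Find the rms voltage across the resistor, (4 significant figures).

X_L = ωL = 2964 Ω
X_C = 1/(ωC) = 843.5 Ω
Net reactance X = X_L − X_C = 2120 Ω
Z = 6500 + j2120 Ω
|Z| = √(6500² + 2120²) = 6837 Ω
I = V/|Z| = 326.2 μA
V_R = I·|Z_R| = 0.0003262 × 6500 = 2.120 V

2.120 V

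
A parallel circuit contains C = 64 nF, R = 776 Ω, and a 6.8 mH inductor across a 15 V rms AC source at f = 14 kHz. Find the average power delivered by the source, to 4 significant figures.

289.9 mW

ω = 2πf = 87960 rad/s
X_L = ωL = 598.2 Ω
X_C = 1/(ωC) = 177.6 Ω
Parallel: admittances add. Y = 1/R + 1/(jωL) + jωC
Y = (0.001289 + j0.003958) S
|Y| = 0.004162 S → |Z| = 1/|Y| = 240.2 Ω, ∠Z = −∠Y = -71.97°
I = V/|Z| = 62.44 mA
P = VI cos φ = 15 × 0.06244 × cos(-71.97°) = 289.9 mW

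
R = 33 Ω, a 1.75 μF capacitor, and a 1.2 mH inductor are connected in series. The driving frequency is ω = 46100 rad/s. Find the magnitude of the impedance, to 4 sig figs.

54.14 Ω

X_L = ωL = 55.32 Ω
X_C = 1/(ωC) = 12.40 Ω
Net reactance X = X_L − X_C = 42.92 Ω
Z = 33.00 + j42.92 Ω
|Z| = √(33.00² + 42.92²) = 54.14 Ω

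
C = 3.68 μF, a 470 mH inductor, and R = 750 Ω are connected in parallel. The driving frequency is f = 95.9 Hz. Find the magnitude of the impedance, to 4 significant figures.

ω = 2πf = 602.6 rad/s
X_L = ωL = 283.2 Ω
X_C = 1/(ωC) = 451.0 Ω
Parallel: admittances add. Y = 1/R + 1/(jωL) + jωC
Y = (0.001333 − j0.001314) S
|Y| = 0.001872 S → |Z| = 1/|Y| = 534.3 Ω, ∠Z = −∠Y = 44.57°

534.3 Ω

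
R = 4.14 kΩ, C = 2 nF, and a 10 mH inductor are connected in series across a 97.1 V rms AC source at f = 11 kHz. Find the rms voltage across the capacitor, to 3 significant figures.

90.7 V

ω = 2πf = 69120 rad/s
X_L = ωL = 691 Ω
X_C = 1/(ωC) = 7230 Ω
Net reactance X = X_L − X_C = -6540 Ω
Z = 4140 − j6540 Ω
|Z| = √(4140² + 6540²) = 7740 Ω
I = V/|Z| = 12.5 mA
V_C = I·|Z_C| = 0.0125 × 7230 = 90.7 V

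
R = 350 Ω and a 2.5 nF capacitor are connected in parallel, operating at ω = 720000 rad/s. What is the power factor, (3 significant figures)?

0.846

X_C = 1/(ωC) = 556 Ω
Parallel: admittances add. Y = 1/R + jωC
Y = (0.00286 + j0.00180) S
|Y| = 0.00338 S → |Z| = 1/|Y| = 296 Ω, ∠Z = −∠Y = -32.2°
cos φ = cos(-32.2°) = 0.846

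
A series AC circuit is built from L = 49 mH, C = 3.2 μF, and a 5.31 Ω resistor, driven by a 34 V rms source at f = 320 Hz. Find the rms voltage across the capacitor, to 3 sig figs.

ω = 2πf = 2011 rad/s
X_L = ωL = 98.5 Ω
X_C = 1/(ωC) = 155 Ω
Net reactance X = X_L − X_C = -56.9 Ω
Z = 5.31 − j56.9 Ω
|Z| = √(5.31² + 56.9²) = 57.2 Ω
I = V/|Z| = 595 mA
V_C = I·|Z_C| = 0.595 × 155 = 92.5 V

92.5 V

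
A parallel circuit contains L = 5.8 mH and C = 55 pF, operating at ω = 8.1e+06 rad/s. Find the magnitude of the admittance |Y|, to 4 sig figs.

424.2 μS

X_L = ωL = 46980 Ω
X_C = 1/(ωC) = 2245 Ω
Parallel: admittances add. Y = 1/(jωL) + jωC
Y = (0 + j0.0004242) S
|Y| = 0.0004242 S → |Z| = 1/|Y| = 2357 Ω, ∠Z = −∠Y = -90.00°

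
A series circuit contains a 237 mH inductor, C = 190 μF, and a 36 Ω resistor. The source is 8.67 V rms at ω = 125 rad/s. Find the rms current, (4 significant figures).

227.5 mA

X_L = ωL = 29.62 Ω
X_C = 1/(ωC) = 42.11 Ω
Net reactance X = X_L − X_C = -12.48 Ω
Z = 36.00 − j12.48 Ω
|Z| = √(36.00² + 12.48²) = 38.10 Ω
I = V/|Z| = 8.67/38.10 = 227.5 mA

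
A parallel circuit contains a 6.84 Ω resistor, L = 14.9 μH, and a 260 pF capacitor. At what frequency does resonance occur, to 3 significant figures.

2.56 MHz

ω₀ = 1/√(LC) = 1/√(1.49e-05 × 2.6e-10) = 1.607e+07 rad/s
f₀ = ω₀/(2π) = 2.56 MHz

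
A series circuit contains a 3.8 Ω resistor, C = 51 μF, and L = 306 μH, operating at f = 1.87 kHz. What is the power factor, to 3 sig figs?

0.892

ω = 2πf = 11750 rad/s
X_L = ωL = 3.60 Ω
X_C = 1/(ωC) = 1.67 Ω
Net reactance X = X_L − X_C = 1.93 Ω
Z = 3.80 + j1.93 Ω
|Z| = √(3.80² + 1.93²) = 4.26 Ω
∠Z = arctan(1.93/3.80) = 26.9°
cos φ = cos(26.9°) = 0.892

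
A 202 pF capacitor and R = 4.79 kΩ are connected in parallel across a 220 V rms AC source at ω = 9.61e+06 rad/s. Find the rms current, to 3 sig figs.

X_C = 1/(ωC) = 515 Ω
Parallel: admittances add. Y = 1/R + jωC
Y = (0.000209 + j0.00194) S
|Y| = 0.00195 S → |Z| = 1/|Y| = 512 Ω, ∠Z = −∠Y = -83.9°
I = V/|Z| = 220/512 = 430 mA

430 mA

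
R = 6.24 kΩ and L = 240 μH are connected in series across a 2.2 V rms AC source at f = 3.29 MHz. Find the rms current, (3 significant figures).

276 μA

ω = 2πf = 2.067e+07 rad/s
X_L = ωL = 4960 Ω
Z = 6240 + j4960 Ω
|Z| = √(6240² + 4960²) = 7970 Ω
I = V/|Z| = 2.2/7970 = 276 μA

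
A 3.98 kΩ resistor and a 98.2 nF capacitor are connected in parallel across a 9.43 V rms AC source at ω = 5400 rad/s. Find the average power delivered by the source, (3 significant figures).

22.3 mW

X_C = 1/(ωC) = 1890 Ω
Parallel: admittances add. Y = 1/R + jωC
Y = (0.000251 + j0.000530) S
|Y| = 0.000587 S → |Z| = 1/|Y| = 1700 Ω, ∠Z = −∠Y = -64.6°
I = V/|Z| = 5.53 mA
P = VI cos φ = 9.43 × 0.00553 × cos(-64.6°) = 22.3 mW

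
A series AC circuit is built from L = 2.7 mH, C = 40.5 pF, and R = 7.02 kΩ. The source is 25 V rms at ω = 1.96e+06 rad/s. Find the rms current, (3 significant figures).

2.47 mA

X_L = ωL = 5290 Ω
X_C = 1/(ωC) = 12600 Ω
Net reactance X = X_L − X_C = -7310 Ω
Z = 7020 − j7310 Ω
|Z| = √(7020² + 7310²) = 10100 Ω
I = V/|Z| = 25/10100 = 2.47 mA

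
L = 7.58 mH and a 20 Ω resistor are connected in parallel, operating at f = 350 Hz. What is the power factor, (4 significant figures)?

0.6402

ω = 2πf = 2199 rad/s
X_L = ωL = 16.67 Ω
Parallel: admittances add. Y = 1/R + 1/(jωL)
Y = (0.05000 − j0.05999) S
|Y| = 0.07810 S → |Z| = 1/|Y| = 12.80 Ω, ∠Z = −∠Y = 50.19°
cos φ = cos(50.19°) = 0.6402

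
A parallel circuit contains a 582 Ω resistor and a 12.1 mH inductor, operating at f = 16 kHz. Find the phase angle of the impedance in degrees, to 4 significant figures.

25.57°

ω = 2πf = 100500 rad/s
X_L = ωL = 1216 Ω
Parallel: admittances add. Y = 1/R + 1/(jωL)
Y = (0.001718 − j0.0008221) S
|Y| = 0.001905 S → |Z| = 1/|Y| = 525.0 Ω, ∠Z = −∠Y = 25.57°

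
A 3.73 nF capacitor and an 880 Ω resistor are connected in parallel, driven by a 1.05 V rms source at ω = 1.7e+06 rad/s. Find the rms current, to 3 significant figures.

X_C = 1/(ωC) = 158 Ω
Parallel: admittances add. Y = 1/R + jωC
Y = (0.00114 + j0.00634) S
|Y| = 0.00644 S → |Z| = 1/|Y| = 155 Ω, ∠Z = −∠Y = -79.8°
I = V/|Z| = 1.05/155 = 6.76 mA

6.76 mA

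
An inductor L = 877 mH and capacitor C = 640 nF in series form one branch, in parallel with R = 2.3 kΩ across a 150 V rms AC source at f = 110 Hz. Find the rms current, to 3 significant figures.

112 mA

ω = 2πf = 691.2 rad/s
X_L = ωL = 606 Ω
X_C = 1/(ωC) = 2260 Ω
Branch 1: Z₁ = R = 2300 Ω
Branch 2 (series LC): Z₂ = j(X_L − X_C) = −j1650 Ω
Parallel: Z = Z₁Z₂/(Z₁+Z₂), |Z| = 1340 Ω, ∠Z = -54.3°
I = V/|Z| = 150/1340 = 112 mA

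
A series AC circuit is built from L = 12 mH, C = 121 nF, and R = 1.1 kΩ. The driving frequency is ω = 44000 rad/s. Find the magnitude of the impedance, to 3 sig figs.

1150 Ω

X_L = ωL = 528 Ω
X_C = 1/(ωC) = 188 Ω
Net reactance X = X_L − X_C = 340 Ω
Z = 1100 + j340 Ω
|Z| = √(1100² + 340²) = 1150 Ω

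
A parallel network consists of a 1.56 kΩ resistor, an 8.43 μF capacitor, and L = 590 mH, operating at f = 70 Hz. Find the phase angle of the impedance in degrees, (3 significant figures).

12.8°

ω = 2πf = 439.8 rad/s
X_L = ωL = 259 Ω
X_C = 1/(ωC) = 270 Ω
Parallel: admittances add. Y = 1/R + 1/(jωL) + jωC
Y = (0.000641 − j0.000146) S
|Y| = 0.000657 S → |Z| = 1/|Y| = 1520 Ω, ∠Z = −∠Y = 12.8°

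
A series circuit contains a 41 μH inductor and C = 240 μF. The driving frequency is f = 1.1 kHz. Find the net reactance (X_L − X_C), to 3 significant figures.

ω = 2πf = 6912 rad/s
X_L = ωL = 0.283 Ω
X_C = 1/(ωC) = 0.603 Ω
X = 0.283 − 0.603 = -0.319 Ω

-0.319 Ω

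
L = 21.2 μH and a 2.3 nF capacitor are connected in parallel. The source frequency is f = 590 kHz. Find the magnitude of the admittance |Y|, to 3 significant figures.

4.20 mS

ω = 2πf = 3.707e+06 rad/s
X_L = ωL = 78.6 Ω
X_C = 1/(ωC) = 117 Ω
Parallel: admittances add. Y = 1/(jωL) + jωC
Y = (0 − j0.00420) S
|Y| = 0.00420 S → |Z| = 1/|Y| = 238 Ω, ∠Z = −∠Y = 90.0°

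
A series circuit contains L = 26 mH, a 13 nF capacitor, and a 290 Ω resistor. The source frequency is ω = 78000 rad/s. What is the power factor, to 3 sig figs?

X_L = ωL = 2030 Ω
X_C = 1/(ωC) = 986 Ω
Net reactance X = X_L − X_C = 1040 Ω
Z = 290 + j1040 Ω
|Z| = √(290² + 1040²) = 1080 Ω
∠Z = arctan(1040/290) = 74.4°
cos φ = cos(74.4°) = 0.268

0.268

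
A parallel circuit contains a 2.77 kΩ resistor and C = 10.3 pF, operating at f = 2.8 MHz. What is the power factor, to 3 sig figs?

ω = 2πf = 1.759e+07 rad/s
X_C = 1/(ωC) = 5520 Ω
Parallel: admittances add. Y = 1/R + jωC
Y = (0.000361 + j0.000181) S
|Y| = 0.000404 S → |Z| = 1/|Y| = 2480 Ω, ∠Z = −∠Y = -26.7°
cos φ = cos(-26.7°) = 0.894

0.894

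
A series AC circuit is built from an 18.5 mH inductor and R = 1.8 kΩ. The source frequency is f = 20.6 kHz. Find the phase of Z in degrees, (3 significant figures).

53.1°

ω = 2πf = 129400 rad/s
X_L = ωL = 2390 Ω
Z = 1800 + j2390 Ω
|Z| = √(1800² + 2390²) = 3000 Ω
∠Z = arctan(2390/1800) = 53.1°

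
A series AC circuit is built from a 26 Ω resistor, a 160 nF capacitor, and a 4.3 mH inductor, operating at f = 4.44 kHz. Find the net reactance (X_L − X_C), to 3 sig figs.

ω = 2πf = 27900 rad/s
X_L = ωL = 120 Ω
X_C = 1/(ωC) = 224 Ω
X = 120 − 224 = -104 Ω

-104 Ω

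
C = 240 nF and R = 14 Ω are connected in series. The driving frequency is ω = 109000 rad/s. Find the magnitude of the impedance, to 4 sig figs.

40.71 Ω

X_C = 1/(ωC) = 38.23 Ω
Z = 14.00 − j38.23 Ω
|Z| = √(14.00² + 38.23²) = 40.71 Ω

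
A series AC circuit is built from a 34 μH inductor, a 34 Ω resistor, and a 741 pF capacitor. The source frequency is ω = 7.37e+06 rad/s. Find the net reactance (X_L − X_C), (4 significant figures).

67.47 Ω

X_L = ωL = 250.6 Ω
X_C = 1/(ωC) = 183.1 Ω
X = 250.6 − 183.1 = 67.47 Ω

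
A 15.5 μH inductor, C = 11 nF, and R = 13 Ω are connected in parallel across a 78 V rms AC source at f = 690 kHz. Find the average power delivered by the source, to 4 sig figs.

468.0 W

ω = 2πf = 4.335e+06 rad/s
X_L = ωL = 67.20 Ω
X_C = 1/(ωC) = 20.97 Ω
Parallel: admittances add. Y = 1/R + 1/(jωL) + jωC
Y = (0.07692 + j0.03281) S
|Y| = 0.08363 S → |Z| = 1/|Y| = 11.96 Ω, ∠Z = −∠Y = -23.10°
I = V/|Z| = 6.523 A
P = VI cos φ = 78 × 6.523 × cos(-23.10°) = 468.0 W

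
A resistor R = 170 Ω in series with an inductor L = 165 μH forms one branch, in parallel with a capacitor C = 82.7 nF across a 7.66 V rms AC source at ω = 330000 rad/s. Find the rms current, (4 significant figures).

X_L = ωL = 54.45 Ω
X_C = 1/(ωC) = 36.64 Ω
Branch 1 (R+jX_L): Z₁ = 170.0 + j54.45 Ω, |Z₁| = 178.5 Ω
Branch 2 (−jX_C): Z₂ = −j36.64 Ω
Parallel: Z = Z₁Z₂/(Z₁+Z₂), |Z| = 38.27 Ω, ∠Z = -78.22°
I = V/|Z| = 7.66/38.27 = 200.2 mA

200.2 mA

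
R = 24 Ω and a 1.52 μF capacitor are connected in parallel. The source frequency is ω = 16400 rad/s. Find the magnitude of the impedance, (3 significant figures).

20.6 Ω

X_C = 1/(ωC) = 40.1 Ω
Parallel: admittances add. Y = 1/R + jωC
Y = (0.0417 + j0.0249) S
|Y| = 0.0486 S → |Z| = 1/|Y| = 20.6 Ω, ∠Z = −∠Y = -30.9°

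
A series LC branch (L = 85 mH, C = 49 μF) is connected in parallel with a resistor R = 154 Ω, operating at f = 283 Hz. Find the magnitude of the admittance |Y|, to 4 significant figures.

9.666 mS

ω = 2πf = 1778 rad/s
X_L = ωL = 151.1 Ω
X_C = 1/(ωC) = 11.48 Ω
Branch 1: Z₁ = R = 154.0 Ω
Branch 2 (series LC): Z₂ = j(X_L − X_C) = j139.7 Ω
Parallel: Z = Z₁Z₂/(Z₁+Z₂), |Z| = 103.5 Ω, ∠Z = 47.79°
|Y| = 1/|Z| = 9.666 mS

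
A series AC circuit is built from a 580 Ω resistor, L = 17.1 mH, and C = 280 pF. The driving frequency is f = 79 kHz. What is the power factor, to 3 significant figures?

0.409

ω = 2πf = 496400 rad/s
X_L = ωL = 8490 Ω
X_C = 1/(ωC) = 7200 Ω
Net reactance X = X_L − X_C = 1290 Ω
Z = 580 + j1290 Ω
|Z| = √(580² + 1290²) = 1420 Ω
∠Z = arctan(1290/580) = 65.8°
cos φ = cos(65.8°) = 0.409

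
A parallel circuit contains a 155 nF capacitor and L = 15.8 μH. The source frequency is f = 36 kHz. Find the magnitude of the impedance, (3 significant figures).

4.09 Ω

ω = 2πf = 226200 rad/s
X_L = ωL = 3.57 Ω
X_C = 1/(ωC) = 28.5 Ω
Parallel: admittances add. Y = 1/(jωL) + jωC
Y = (0 − j0.245) S
|Y| = 0.245 S → |Z| = 1/|Y| = 4.09 Ω, ∠Z = −∠Y = 90.0°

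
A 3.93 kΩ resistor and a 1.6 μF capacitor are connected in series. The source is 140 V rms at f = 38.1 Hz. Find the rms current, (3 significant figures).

ω = 2πf = 239.4 rad/s
X_C = 1/(ωC) = 2610 Ω
Z = 3930 − j2610 Ω
|Z| = √(3930² + 2610²) = 4720 Ω
I = V/|Z| = 140/4720 = 29.7 mA

29.7 mA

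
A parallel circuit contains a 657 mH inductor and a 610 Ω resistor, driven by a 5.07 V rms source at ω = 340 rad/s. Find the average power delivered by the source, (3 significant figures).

X_L = ωL = 223 Ω
Parallel: admittances add. Y = 1/R + 1/(jωL)
Y = (0.00164 − j0.00448) S
|Y| = 0.00477 S → |Z| = 1/|Y| = 210 Ω, ∠Z = −∠Y = 69.9°
I = V/|Z| = 24.2 mA
P = VI cos φ = 5.07 × 0.0242 × cos(69.9°) = 42.1 mW

42.1 mW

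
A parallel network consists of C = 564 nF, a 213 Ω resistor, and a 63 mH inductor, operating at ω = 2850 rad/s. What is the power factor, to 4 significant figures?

0.7642

X_L = ωL = 179.6 Ω
X_C = 1/(ωC) = 622.1 Ω
Parallel: admittances add. Y = 1/R + 1/(jωL) + jωC
Y = (0.004695 − j0.003962) S
|Y| = 0.006143 S → |Z| = 1/|Y| = 162.8 Ω, ∠Z = −∠Y = 40.16°
cos φ = cos(40.16°) = 0.7642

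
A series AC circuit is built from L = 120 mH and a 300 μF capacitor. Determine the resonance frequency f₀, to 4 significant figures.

ω₀ = 1/√(LC) = 1/√(0.12 × 0.0003) = 166.7 rad/s
f₀ = ω₀/(2π) = 26.53 Hz

26.53 Hz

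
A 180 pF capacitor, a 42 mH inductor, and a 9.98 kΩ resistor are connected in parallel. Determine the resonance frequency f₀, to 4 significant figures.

57.88 kHz

ω₀ = 1/√(LC) = 1/√(0.042 × 1.8e-10) = 363700 rad/s
f₀ = ω₀/(2π) = 57.88 kHz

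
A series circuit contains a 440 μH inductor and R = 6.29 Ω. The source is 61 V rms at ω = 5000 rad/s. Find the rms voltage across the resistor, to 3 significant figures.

X_L = ωL = 2.20 Ω
Z = 6.29 + j2.20 Ω
|Z| = √(6.29² + 2.20²) = 6.66 Ω
I = V/|Z| = 9.15 A
V_R = I·|Z_R| = 9.15 × 6.29 = 57.6 V

57.6 V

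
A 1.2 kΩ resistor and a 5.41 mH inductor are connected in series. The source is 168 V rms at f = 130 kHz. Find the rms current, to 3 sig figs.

ω = 2πf = 816800 rad/s
X_L = ωL = 4420 Ω
Z = 1200 + j4420 Ω
|Z| = √(1200² + 4420²) = 4580 Ω
I = V/|Z| = 168/4580 = 36.7 mA

36.7 mA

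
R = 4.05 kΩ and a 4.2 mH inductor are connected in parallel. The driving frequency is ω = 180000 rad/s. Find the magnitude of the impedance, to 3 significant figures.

X_L = ωL = 756 Ω
Parallel: admittances add. Y = 1/R + 1/(jωL)
Y = (0.000247 − j0.00132) S
|Y| = 0.00135 S → |Z| = 1/|Y| = 743 Ω, ∠Z = −∠Y = 79.4°

743 Ω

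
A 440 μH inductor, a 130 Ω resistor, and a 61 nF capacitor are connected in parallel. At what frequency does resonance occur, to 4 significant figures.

30.72 kHz

ω₀ = 1/√(LC) = 1/√(0.00044 × 6.1e-08) = 193000 rad/s
f₀ = ω₀/(2π) = 30.72 kHz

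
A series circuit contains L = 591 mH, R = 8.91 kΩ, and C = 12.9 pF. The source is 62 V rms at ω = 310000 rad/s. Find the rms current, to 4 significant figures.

919.3 μA

X_L = ωL = 183200 Ω
X_C = 1/(ωC) = 250100 Ω
Net reactance X = X_L − X_C = -66850 Ω
Z = 8910 − j66850 Ω
|Z| = √(8910² + 66850²) = 67440 Ω
I = V/|Z| = 62/67440 = 919.3 μA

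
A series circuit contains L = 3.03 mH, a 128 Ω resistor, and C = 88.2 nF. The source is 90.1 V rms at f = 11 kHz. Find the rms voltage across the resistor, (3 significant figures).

84.9 V

ω = 2πf = 69120 rad/s
X_L = ωL = 209 Ω
X_C = 1/(ωC) = 164 Ω
Net reactance X = X_L − X_C = 45.4 Ω
Z = 128 + j45.4 Ω
|Z| = √(128² + 45.4²) = 136 Ω
I = V/|Z| = 663 mA
V_R = I·|Z_R| = 0.663 × 128 = 84.9 V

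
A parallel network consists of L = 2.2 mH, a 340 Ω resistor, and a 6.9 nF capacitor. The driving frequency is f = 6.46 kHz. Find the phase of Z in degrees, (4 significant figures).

74.92°

ω = 2πf = 40590 rad/s
X_L = ωL = 89.30 Ω
X_C = 1/(ωC) = 3571 Ω
Parallel: admittances add. Y = 1/R + 1/(jωL) + jωC
Y = (0.002941 − j0.01092) S
|Y| = 0.01131 S → |Z| = 1/|Y| = 88.43 Ω, ∠Z = −∠Y = 74.92°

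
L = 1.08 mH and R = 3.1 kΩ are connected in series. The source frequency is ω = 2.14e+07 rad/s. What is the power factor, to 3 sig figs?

0.133

X_L = ωL = 23100 Ω
Z = 3100 + j23100 Ω
|Z| = √(3100² + 23100²) = 23300 Ω
∠Z = arctan(23100/3100) = 82.4°
cos φ = cos(82.4°) = 0.133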